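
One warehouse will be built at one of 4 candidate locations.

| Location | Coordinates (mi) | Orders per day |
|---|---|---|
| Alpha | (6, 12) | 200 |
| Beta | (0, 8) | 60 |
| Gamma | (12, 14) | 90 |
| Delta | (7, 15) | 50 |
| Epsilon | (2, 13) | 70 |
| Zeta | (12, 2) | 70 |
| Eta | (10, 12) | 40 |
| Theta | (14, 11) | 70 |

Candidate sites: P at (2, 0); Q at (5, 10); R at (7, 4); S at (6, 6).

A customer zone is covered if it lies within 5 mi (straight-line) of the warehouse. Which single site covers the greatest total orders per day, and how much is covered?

Q, covering 270

Coverage radius r = 5 mi; a point is covered iff (Δx)²+(Δy)² ≤ 5² = 25.
  P (2, 0): covers {none} → 0
  Q (5, 10): covers {Alpha, Epsilon} → 270
  R (7, 4): covers {none} → 0
  S (6, 6): covers {none} → 0
Maximum coverage at Q: 270 orders per day.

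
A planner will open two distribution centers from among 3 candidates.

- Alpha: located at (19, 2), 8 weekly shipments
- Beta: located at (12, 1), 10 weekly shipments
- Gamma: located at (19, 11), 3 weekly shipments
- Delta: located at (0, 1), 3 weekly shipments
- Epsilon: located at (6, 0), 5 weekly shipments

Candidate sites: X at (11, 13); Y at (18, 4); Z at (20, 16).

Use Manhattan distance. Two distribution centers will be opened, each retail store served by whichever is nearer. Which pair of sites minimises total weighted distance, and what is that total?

Evaluate every pair (each demand assigned to the nearer of the two):
  {Y, Z}: total = 275
  {X, Y}: total = 281
  {X, Z}: total = 427
Best pair: {Y, Z} with total 275.

{Y, Z}, total 275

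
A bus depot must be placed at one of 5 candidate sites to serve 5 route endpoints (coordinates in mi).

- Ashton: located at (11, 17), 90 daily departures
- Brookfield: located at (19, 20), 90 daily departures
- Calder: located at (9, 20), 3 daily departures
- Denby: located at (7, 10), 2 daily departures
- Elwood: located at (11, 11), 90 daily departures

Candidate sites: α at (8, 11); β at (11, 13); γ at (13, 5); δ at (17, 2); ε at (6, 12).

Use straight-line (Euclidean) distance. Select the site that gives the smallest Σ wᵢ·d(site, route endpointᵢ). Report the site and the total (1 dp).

β, total 1528.6 mi

Total weighted distance at each candidate:
  α (8, 11): total = 2182.9
  β (11, 13): total = 1528.6
  γ (13, 5): total = 3180.3
  δ (17, 2): total = 4142.2
  ε (6, 12): total = 2499.2
Minimum is at β with total 1528.6 mi.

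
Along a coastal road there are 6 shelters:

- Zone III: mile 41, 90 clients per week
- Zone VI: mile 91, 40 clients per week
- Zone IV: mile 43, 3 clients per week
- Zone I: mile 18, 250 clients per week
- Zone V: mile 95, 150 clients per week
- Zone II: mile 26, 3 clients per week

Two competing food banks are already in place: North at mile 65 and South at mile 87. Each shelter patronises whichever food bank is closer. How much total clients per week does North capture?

346

The indifferent point is the midpoint (65+87)/2 = 76; shelters left of it (closer to North at 65) go to North, those right go to South.
  Zone I at 18 (w=250) → North
  Zone II at 26 (w=3) → North
  Zone III at 41 (w=90) → North
  Zone IV at 43 (w=3) → North
  Zone VI at 91 (w=40) → South
  Zone V at 95 (w=150) → South
North captures 346; South captures 190.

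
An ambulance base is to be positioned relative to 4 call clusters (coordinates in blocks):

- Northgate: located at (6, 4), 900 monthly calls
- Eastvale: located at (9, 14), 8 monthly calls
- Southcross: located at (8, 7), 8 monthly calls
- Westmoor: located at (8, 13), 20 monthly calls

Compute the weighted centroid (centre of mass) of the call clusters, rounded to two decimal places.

The minimiser of Σwᵢ‖p−pᵢ‖² is the weighted centroid p* = (Σwᵢpᵢ)/(Σwᵢ).
Σwᵢ = 936.
Σwᵢxᵢ = 900·6 + 8·9 + 8·8 + 20·8 = 5696.
Σwᵢyᵢ = 900·4 + 8·14 + 8·7 + 20·13 = 4028.
x* = 5696/936 = 6.09, y* = 4028/936 = 4.30.

(6.09, 4.30)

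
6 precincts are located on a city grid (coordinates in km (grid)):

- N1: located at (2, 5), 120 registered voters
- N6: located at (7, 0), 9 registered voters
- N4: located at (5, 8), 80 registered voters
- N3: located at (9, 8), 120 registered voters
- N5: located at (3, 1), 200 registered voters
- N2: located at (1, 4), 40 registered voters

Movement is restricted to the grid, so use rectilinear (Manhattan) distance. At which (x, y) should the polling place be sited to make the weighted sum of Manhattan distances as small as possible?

Manhattan distance separates: Σwᵢ(|x−xᵢ|+|y−yᵢ|) = Σwᵢ|x−xᵢ| + Σwᵢ|y−yᵢ|, so x and y are optimised independently as 1-D weighted medians.
Total weight W = 569; half = 284.5.
x-coordinate, sorted with cumulative weight:
  x=1 (N2, w=40) cum 40
  x=2 (N1, w=120) cum 160
  x=3 (N5, w=200) cum 360  ← median
  x=5 (N4, w=80) cum 440
  x=7 (N6, w=9) cum 449
  x=9 (N3, w=120) cum 569
⇒ x* = 3
y-coordinate, sorted with cumulative weight:
  y=0 (N6, w=9) cum 9
  y=1 (N5, w=200) cum 209
  y=4 (N2, w=40) cum 249
  y=5 (N1, w=120) cum 369  ← median
  y=8 (N4, w=80) cum 449
  y=8 (N3, w=120) cum 569
⇒ y* = 5

(3, 5)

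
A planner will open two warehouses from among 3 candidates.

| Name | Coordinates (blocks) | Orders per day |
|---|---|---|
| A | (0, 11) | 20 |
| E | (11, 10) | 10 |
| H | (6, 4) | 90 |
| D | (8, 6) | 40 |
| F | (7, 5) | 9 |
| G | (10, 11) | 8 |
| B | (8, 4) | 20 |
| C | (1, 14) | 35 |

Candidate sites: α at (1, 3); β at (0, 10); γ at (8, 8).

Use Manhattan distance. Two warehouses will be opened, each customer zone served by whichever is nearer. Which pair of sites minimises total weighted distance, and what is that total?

{β, γ}, total 1021

Evaluate every pair (each demand assigned to the nearer of the two):
  {β, γ}: total = 1021
  {α, γ}: total = 1391
  {α, β}: total = 1565
Best pair: {β, γ} with total 1021.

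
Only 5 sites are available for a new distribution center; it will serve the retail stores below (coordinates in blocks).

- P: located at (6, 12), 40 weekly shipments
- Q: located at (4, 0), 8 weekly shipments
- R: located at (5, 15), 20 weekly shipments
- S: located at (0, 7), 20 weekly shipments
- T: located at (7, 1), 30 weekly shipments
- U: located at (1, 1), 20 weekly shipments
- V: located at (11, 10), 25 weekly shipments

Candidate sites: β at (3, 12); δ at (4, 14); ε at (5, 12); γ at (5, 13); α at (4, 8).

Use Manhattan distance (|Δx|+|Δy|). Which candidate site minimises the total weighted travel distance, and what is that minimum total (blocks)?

α, total 1289 blocks

Total weighted distance at each candidate:
  β (3, 12): total = 1444
  δ (4, 14): total = 1607
  ε (5, 12): total = 1294
  γ (5, 13): total = 1417
  α (4, 8): total = 1289
Minimum is at α with total 1289 blocks.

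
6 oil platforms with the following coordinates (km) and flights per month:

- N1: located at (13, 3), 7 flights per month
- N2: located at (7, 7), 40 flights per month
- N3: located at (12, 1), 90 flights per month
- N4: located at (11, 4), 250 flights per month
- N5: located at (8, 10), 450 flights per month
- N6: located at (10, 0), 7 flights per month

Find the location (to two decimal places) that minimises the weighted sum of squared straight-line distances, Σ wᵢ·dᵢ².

(9.33, 6.98)

The minimiser of Σwᵢ‖p−pᵢ‖² is the weighted centroid p* = (Σwᵢpᵢ)/(Σwᵢ).
Σwᵢ = 844.
Σwᵢxᵢ = 7·13 + 40·7 + 90·12 + 250·11 + 450·8 + 7·10 = 7871.
Σwᵢyᵢ = 7·3 + 40·7 + 90·1 + 250·4 + 450·10 + 7·0 = 5891.
x* = 7871/844 = 9.33, y* = 5891/844 = 6.98.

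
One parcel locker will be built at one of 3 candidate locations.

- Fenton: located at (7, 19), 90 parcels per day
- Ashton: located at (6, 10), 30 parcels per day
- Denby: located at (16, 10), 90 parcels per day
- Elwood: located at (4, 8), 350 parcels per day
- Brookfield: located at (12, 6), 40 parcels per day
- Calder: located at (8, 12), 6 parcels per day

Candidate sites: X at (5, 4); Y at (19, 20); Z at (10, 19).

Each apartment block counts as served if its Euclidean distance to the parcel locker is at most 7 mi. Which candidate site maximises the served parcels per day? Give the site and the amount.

X, covering 380

Coverage radius r = 7 mi; a point is covered iff (Δx)²+(Δy)² ≤ 7² = 49.
  X (5, 4): covers {Ashton, Elwood} → 380
  Y (19, 20): covers {none} → 0
  Z (10, 19): covers {Fenton} → 90
Maximum coverage at X: 380 parcels per day.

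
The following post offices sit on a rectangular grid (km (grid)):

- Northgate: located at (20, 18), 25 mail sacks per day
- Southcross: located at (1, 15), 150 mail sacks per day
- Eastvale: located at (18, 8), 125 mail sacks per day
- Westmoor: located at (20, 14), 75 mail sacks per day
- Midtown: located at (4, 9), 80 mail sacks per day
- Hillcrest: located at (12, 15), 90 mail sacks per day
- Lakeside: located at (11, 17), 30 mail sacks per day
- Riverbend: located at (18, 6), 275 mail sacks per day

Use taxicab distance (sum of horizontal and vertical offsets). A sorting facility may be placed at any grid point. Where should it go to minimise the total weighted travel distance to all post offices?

Manhattan distance separates: Σwᵢ(|x−xᵢ|+|y−yᵢ|) = Σwᵢ|x−xᵢ| + Σwᵢ|y−yᵢ|, so x and y are optimised independently as 1-D weighted medians.
Total weight W = 850; half = 425.
x-coordinate, sorted with cumulative weight:
  x=1 (Southcross, w=150) cum 150
  x=4 (Midtown, w=80) cum 230
  x=11 (Lakeside, w=30) cum 260
  x=12 (Hillcrest, w=90) cum 350
  x=18 (Eastvale, w=125) cum 475  ← median
  x=18 (Riverbend, w=275) cum 750
  x=20 (Northgate, w=25) cum 775
  x=20 (Westmoor, w=75) cum 850
⇒ x* = 18
y-coordinate, sorted with cumulative weight:
  y=6 (Riverbend, w=275) cum 275
  y=8 (Eastvale, w=125) cum 400
  y=9 (Midtown, w=80) cum 480  ← median
  y=14 (Westmoor, w=75) cum 555
  y=15 (Southcross, w=150) cum 705
  y=15 (Hillcrest, w=90) cum 795
  y=17 (Lakeside, w=30) cum 825
  y=18 (Northgate, w=25) cum 850
⇒ y* = 9

(18, 9)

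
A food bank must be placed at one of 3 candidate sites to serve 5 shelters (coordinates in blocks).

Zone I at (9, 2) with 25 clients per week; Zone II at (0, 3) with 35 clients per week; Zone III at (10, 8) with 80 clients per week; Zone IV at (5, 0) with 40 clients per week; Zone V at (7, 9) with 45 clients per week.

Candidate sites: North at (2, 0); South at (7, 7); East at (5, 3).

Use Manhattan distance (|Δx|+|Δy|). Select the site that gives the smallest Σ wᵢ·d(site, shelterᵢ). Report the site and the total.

Total weighted distance at each candidate:
  North (2, 0): total = 2430
  South (7, 7): total = 1330
  East (5, 3): total = 1580
Minimum is at South with total 1330 blocks.

South, total 1330 blocks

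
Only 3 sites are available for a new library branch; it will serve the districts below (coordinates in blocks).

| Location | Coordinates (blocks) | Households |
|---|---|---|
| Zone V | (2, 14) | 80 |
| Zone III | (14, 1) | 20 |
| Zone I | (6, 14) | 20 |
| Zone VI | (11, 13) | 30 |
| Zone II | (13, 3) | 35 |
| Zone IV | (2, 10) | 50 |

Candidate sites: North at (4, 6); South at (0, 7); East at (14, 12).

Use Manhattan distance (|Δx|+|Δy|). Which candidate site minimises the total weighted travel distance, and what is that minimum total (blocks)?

North, total 2440 blocks

Total weighted distance at each candidate:
  North (4, 6): total = 2440
  South (0, 7): total = 2735
  East (14, 12): total = 2710
Minimum is at North with total 2440 blocks.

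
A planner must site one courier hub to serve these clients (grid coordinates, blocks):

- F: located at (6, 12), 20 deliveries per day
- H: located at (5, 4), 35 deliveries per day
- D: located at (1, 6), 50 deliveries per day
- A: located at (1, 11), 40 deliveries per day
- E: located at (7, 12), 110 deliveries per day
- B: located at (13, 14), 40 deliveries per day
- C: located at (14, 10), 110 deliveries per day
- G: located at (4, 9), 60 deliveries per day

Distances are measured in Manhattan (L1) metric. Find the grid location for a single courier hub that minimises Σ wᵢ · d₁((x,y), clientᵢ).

Manhattan distance separates: Σwᵢ(|x−xᵢ|+|y−yᵢ|) = Σwᵢ|x−xᵢ| + Σwᵢ|y−yᵢ|, so x and y are optimised independently as 1-D weighted medians.
Total weight W = 465; half = 232.5.
x-coordinate, sorted with cumulative weight:
  x=1 (D, w=50) cum 50
  x=1 (A, w=40) cum 90
  x=4 (G, w=60) cum 150
  x=5 (H, w=35) cum 185
  x=6 (F, w=20) cum 205
  x=7 (E, w=110) cum 315  ← median
  x=13 (B, w=40) cum 355
  x=14 (C, w=110) cum 465
⇒ x* = 7
y-coordinate, sorted with cumulative weight:
  y=4 (H, w=35) cum 35
  y=6 (D, w=50) cum 85
  y=9 (G, w=60) cum 145
  y=10 (C, w=110) cum 255  ← median
  y=11 (A, w=40) cum 295
  y=12 (F, w=20) cum 315
  y=12 (E, w=110) cum 425
  y=14 (B, w=40) cum 465
⇒ y* = 10

(7, 10)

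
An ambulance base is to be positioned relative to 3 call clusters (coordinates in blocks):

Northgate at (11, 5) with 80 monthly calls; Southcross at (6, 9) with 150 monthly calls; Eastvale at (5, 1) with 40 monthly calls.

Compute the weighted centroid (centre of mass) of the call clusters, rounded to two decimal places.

The minimiser of Σwᵢ‖p−pᵢ‖² is the weighted centroid p* = (Σwᵢpᵢ)/(Σwᵢ).
Σwᵢ = 270.
Σwᵢxᵢ = 80·11 + 150·6 + 40·5 = 1980.
Σwᵢyᵢ = 80·5 + 150·9 + 40·1 = 1790.
x* = 1980/270 = 7.33, y* = 1790/270 = 6.63.

(7.33, 6.63)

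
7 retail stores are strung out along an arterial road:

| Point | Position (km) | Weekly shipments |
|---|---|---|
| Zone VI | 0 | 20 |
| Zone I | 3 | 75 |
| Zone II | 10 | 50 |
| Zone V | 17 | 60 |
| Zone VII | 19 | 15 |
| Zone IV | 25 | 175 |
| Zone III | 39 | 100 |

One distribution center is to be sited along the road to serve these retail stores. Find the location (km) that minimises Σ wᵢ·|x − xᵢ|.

x = 25

For a sum of weighted absolute distances on a line, the optimum is the weighted median (not the mean). Total weight W = 495; half-weight = 247.5.
Sort by position and accumulate weight:
  km 0 (Zone VI, w=20) → cum 20
  km 3 (Zone I, w=75) → cum 95
  km 10 (Zone II, w=50) → cum 145
  km 17 (Zone V, w=60) → cum 205
  km 19 (Zone VII, w=15) → cum 220
  km 25 (Zone IV, w=175) → cum 395  ≥ 247.5 → median here
  km 39 (Zone III, w=100) → cum 495
Optimal location: km 25.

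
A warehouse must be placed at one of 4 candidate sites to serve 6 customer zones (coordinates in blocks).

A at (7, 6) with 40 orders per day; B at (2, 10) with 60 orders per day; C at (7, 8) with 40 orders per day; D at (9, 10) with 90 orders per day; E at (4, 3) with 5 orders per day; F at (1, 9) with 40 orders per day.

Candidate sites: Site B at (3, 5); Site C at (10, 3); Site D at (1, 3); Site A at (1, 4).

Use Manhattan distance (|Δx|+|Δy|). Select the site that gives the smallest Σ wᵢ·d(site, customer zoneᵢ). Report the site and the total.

Site B, total 2085 blocks

Total weighted distance at each candidate:
  Site B (3, 5): total = 2085
  Site C (10, 3): total = 2810
  Site D (1, 3): total = 2885
  Site A (1, 4): total = 2620
Minimum is at Site B with total 2085 blocks.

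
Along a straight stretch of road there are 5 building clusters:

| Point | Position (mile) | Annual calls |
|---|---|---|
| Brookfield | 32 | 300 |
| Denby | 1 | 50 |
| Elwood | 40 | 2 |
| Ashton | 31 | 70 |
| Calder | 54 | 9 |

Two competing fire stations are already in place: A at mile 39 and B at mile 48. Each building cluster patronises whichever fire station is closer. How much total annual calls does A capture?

The indifferent point is the midpoint (39+48)/2 = 43.5; building clusters left of it (closer to A at 39) go to A, those right go to B.
  Denby at 1 (w=50) → A
  Ashton at 31 (w=70) → A
  Brookfield at 32 (w=300) → A
  Elwood at 40 (w=2) → A
  Calder at 54 (w=9) → B
A captures 422; B captures 9.

422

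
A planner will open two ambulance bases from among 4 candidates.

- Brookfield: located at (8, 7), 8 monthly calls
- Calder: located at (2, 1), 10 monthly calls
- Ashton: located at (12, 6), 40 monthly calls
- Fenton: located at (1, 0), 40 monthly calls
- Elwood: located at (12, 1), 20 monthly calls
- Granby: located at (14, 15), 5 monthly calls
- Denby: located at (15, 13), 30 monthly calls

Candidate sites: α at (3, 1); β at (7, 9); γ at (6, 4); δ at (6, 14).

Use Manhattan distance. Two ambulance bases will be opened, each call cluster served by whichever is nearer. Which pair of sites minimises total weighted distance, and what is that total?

Evaluate every pair (each demand assigned to the nearer of the two):
  {α, β}: total = 1079
  {α, δ}: total = 1287
  {α, γ}: total = 1305
  {γ, δ}: total = 1315
  {β, γ}: total = 1379
  {β, δ}: total = 1679
Best pair: {α, β} with total 1079.

{α, β}, total 1079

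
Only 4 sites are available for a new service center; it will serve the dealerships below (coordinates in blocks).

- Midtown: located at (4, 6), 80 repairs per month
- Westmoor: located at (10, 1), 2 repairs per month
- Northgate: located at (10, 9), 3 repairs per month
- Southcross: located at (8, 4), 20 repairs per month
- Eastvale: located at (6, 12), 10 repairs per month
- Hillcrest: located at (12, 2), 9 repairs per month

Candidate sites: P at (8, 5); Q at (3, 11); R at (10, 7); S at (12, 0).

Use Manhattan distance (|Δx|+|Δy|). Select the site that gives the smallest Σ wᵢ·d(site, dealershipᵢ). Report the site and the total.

P, total 603 blocks

Total weighted distance at each candidate:
  P (8, 5): total = 603
  Q (3, 11): total = 983
  R (10, 7): total = 831
  S (12, 0): total = 1517
Minimum is at P with total 603 blocks.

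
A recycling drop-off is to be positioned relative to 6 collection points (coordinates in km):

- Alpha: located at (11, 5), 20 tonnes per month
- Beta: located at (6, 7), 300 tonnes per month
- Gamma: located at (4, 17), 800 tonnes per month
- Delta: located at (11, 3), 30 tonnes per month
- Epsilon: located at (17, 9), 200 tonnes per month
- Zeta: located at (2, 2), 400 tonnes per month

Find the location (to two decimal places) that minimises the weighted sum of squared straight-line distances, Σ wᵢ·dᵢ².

The minimiser of Σwᵢ‖p−pᵢ‖² is the weighted centroid p* = (Σwᵢpᵢ)/(Σwᵢ).
Σwᵢ = 1750.
Σwᵢxᵢ = 20·11 + 300·6 + 800·4 + 30·11 + 200·17 + 400·2 = 9750.
Σwᵢyᵢ = 20·5 + 300·7 + 800·17 + 30·3 + 200·9 + 400·2 = 18490.
x* = 9750/1750 = 5.57, y* = 18490/1750 = 10.57.

(5.57, 10.57)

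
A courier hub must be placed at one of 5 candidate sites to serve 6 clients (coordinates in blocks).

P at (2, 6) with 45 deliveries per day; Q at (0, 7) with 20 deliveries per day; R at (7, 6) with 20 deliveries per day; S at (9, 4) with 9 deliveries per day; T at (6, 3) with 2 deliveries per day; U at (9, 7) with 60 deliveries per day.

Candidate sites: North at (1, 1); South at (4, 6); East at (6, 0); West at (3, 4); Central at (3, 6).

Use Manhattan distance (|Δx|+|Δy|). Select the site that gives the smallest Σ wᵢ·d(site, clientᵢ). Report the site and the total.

Total weighted distance at each candidate:
  North (1, 1): total = 1583
  South (4, 6): total = 683
  East (6, 0): total = 1519
  West (3, 4): total = 977
  Central (3, 6): total = 709
Minimum is at South with total 683 blocks.

South, total 683 blocks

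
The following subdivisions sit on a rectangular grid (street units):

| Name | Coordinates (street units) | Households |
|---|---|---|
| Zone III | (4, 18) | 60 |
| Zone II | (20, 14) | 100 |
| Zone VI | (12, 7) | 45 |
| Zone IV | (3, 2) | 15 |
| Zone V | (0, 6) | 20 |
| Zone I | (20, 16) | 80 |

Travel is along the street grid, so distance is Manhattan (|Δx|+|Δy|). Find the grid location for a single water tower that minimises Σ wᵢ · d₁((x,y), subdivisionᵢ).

Manhattan distance separates: Σwᵢ(|x−xᵢ|+|y−yᵢ|) = Σwᵢ|x−xᵢ| + Σwᵢ|y−yᵢ|, so x and y are optimised independently as 1-D weighted medians.
Total weight W = 320; half = 160.
x-coordinate, sorted with cumulative weight:
  x=0 (Zone V, w=20) cum 20
  x=3 (Zone IV, w=15) cum 35
  x=4 (Zone III, w=60) cum 95
  x=12 (Zone VI, w=45) cum 140
  x=20 (Zone II, w=100) cum 240  ← median
  x=20 (Zone I, w=80) cum 320
⇒ x* = 20
y-coordinate, sorted with cumulative weight:
  y=2 (Zone IV, w=15) cum 15
  y=6 (Zone V, w=20) cum 35
  y=7 (Zone VI, w=45) cum 80
  y=14 (Zone II, w=100) cum 180  ← median
  y=16 (Zone I, w=80) cum 260
  y=18 (Zone III, w=60) cum 320
⇒ y* = 14

(20, 14)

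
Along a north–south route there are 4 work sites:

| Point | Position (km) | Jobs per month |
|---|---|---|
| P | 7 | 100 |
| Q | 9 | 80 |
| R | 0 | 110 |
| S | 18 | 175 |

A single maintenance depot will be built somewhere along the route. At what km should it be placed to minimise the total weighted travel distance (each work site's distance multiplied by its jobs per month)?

For a sum of weighted absolute distances on a line, the optimum is the weighted median (not the mean). Total weight W = 465; half-weight = 232.5.
Sort by position and accumulate weight:
  km 0 (R, w=110) → cum 110
  km 7 (P, w=100) → cum 210
  km 9 (Q, w=80) → cum 290  ≥ 232.5 → median here
  km 18 (S, w=175) → cum 465
Optimal location: km 9.

x = 9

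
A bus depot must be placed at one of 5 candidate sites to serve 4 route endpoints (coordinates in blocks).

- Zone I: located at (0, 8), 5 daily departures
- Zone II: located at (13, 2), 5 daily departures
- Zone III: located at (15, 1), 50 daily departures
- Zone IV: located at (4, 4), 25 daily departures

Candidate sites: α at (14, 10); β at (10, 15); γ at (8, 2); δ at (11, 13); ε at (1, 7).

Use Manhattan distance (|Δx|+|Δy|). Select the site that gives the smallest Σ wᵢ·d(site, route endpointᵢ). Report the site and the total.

Total weighted distance at each candidate:
  α (14, 10): total = 1025
  β (10, 15): total = 1540
  γ (8, 2): total = 645
  δ (11, 13): total = 1345
  ε (1, 7): total = 1245
Minimum is at γ with total 645 blocks.

γ, total 645 blocks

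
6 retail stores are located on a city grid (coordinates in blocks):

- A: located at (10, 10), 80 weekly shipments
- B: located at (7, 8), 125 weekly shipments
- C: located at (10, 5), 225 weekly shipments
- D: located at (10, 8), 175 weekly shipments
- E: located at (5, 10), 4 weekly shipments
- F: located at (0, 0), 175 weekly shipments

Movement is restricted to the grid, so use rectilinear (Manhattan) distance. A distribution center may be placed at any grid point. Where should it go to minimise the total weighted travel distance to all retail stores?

Manhattan distance separates: Σwᵢ(|x−xᵢ|+|y−yᵢ|) = Σwᵢ|x−xᵢ| + Σwᵢ|y−yᵢ|, so x and y are optimised independently as 1-D weighted medians.
Total weight W = 784; half = 392.
x-coordinate, sorted with cumulative weight:
  x=0 (F, w=175) cum 175
  x=5 (E, w=4) cum 179
  x=7 (B, w=125) cum 304
  x=10 (A, w=80) cum 384
  x=10 (C, w=225) cum 609  ← median
  x=10 (D, w=175) cum 784
⇒ x* = 10
y-coordinate, sorted with cumulative weight:
  y=0 (F, w=175) cum 175
  y=5 (C, w=225) cum 400  ← median
  y=8 (B, w=125) cum 525
  y=8 (D, w=175) cum 700
  y=10 (A, w=80) cum 780
  y=10 (E, w=4) cum 784
⇒ y* = 5

(10, 5)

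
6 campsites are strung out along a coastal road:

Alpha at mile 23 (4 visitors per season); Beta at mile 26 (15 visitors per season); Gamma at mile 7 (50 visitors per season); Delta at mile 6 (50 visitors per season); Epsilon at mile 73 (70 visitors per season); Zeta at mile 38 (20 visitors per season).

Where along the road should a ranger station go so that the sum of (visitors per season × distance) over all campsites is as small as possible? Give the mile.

x = 26

For a sum of weighted absolute distances on a line, the optimum is the weighted median (not the mean). Total weight W = 209; half-weight = 104.5.
Sort by position and accumulate weight:
  mile 6 (Delta, w=50) → cum 50
  mile 7 (Gamma, w=50) → cum 100
  mile 23 (Alpha, w=4) → cum 104
  mile 26 (Beta, w=15) → cum 119  ≥ 104.5 → median here
  mile 38 (Zeta, w=20) → cum 139
  mile 73 (Epsilon, w=70) → cum 209
Optimal location: mile 26.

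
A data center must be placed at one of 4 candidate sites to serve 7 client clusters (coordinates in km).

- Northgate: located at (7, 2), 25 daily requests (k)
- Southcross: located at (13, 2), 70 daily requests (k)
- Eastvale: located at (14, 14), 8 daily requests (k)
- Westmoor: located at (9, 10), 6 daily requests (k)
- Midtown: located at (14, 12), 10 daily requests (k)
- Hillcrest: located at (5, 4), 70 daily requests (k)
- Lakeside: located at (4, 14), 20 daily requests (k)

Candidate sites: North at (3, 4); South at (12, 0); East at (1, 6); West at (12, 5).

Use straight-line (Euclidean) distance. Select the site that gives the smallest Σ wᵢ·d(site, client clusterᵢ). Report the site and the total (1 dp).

West, total 1284.5 km

Total weighted distance at each candidate:
  North (3, 4): total = 1472.5
  South (12, 0): total = 1475.4
  East (1, 6): total = 1868.6
  West (12, 5): total = 1284.5
Minimum is at West with total 1284.5 km.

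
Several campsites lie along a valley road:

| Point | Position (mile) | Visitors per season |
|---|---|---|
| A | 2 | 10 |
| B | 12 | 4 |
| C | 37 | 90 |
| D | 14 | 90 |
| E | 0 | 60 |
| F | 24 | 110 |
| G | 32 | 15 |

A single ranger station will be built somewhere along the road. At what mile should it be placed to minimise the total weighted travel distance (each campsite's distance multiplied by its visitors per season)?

x = 24

For a sum of weighted absolute distances on a line, the optimum is the weighted median (not the mean). Total weight W = 379; half-weight = 189.5.
Sort by position and accumulate weight:
  mile 0 (E, w=60) → cum 60
  mile 2 (A, w=10) → cum 70
  mile 12 (B, w=4) → cum 74
  mile 14 (D, w=90) → cum 164
  mile 24 (F, w=110) → cum 274  ≥ 189.5 → median here
  mile 32 (G, w=15) → cum 289
  mile 37 (C, w=90) → cum 379
Optimal location: mile 24.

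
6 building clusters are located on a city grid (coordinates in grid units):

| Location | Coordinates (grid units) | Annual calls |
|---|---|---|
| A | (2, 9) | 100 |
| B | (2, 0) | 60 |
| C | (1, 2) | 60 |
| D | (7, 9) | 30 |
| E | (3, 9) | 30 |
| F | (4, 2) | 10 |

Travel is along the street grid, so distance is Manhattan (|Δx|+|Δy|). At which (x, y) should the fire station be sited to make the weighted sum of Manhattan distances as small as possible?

(2, 9)

Manhattan distance separates: Σwᵢ(|x−xᵢ|+|y−yᵢ|) = Σwᵢ|x−xᵢ| + Σwᵢ|y−yᵢ|, so x and y are optimised independently as 1-D weighted medians.
Total weight W = 290; half = 145.
x-coordinate, sorted with cumulative weight:
  x=1 (C, w=60) cum 60
  x=2 (A, w=100) cum 160  ← median
  x=2 (B, w=60) cum 220
  x=3 (E, w=30) cum 250
  x=4 (F, w=10) cum 260
  x=7 (D, w=30) cum 290
⇒ x* = 2
y-coordinate, sorted with cumulative weight:
  y=0 (B, w=60) cum 60
  y=2 (C, w=60) cum 120
  y=2 (F, w=10) cum 130
  y=9 (A, w=100) cum 230  ← median
  y=9 (D, w=30) cum 260
  y=9 (E, w=30) cum 290
⇒ y* = 9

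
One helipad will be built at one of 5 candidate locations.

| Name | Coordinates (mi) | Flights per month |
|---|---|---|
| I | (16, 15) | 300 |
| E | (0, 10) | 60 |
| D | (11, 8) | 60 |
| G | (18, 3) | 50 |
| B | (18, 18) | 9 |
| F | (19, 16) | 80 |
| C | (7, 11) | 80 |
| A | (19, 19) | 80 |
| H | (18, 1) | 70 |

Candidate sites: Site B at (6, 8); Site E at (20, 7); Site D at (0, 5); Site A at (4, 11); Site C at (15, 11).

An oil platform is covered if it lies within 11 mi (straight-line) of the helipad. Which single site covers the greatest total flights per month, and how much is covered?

Coverage radius r = 11 mi; a point is covered iff (Δx)²+(Δy)² ≤ 11² = 121.
  Site B (6, 8): covers {E, D, C} → 200
  Site E (20, 7): covers {I, D, G, F, H} → 560
  Site D (0, 5): covers {E, C} → 140
  Site A (4, 11): covers {E, D, C} → 200
  Site C (15, 11): covers {I, D, G, B, F, C, A, H} → 729
Maximum coverage at Site C: 729 flights per month.

Site C, covering 729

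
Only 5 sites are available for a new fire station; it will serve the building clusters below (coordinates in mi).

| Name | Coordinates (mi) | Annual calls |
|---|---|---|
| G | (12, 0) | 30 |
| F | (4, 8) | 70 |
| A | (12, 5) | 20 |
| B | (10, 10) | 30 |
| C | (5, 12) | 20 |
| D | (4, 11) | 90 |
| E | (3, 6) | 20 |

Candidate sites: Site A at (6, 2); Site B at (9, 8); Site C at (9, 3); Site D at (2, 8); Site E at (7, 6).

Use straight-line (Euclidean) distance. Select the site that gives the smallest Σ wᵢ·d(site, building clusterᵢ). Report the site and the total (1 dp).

Total weighted distance at each candidate:
  Site A (6, 2): total = 2165.7
  Site B (9, 8): total = 1522.7
  Site C (9, 3): total = 2086.7
  Site D (2, 8): total = 1449.6
  Site E (7, 6): total = 1470.0
Minimum is at Site D with total 1449.6 mi.

Site D, total 1449.6 mi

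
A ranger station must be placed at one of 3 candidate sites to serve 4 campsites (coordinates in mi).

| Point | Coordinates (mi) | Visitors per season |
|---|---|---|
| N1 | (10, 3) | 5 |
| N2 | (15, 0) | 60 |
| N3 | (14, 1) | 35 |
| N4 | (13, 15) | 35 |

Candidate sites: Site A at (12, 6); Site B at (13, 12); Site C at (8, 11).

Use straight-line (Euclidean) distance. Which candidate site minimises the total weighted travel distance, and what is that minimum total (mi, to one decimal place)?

Site A, total 925.9 mi

Total weighted distance at each candidate:
  Site A (12, 6): total = 925.9
  Site B (13, 12): total = 1269.0
  Site C (8, 11): total = 1455.8
Minimum is at Site A with total 925.9 mi.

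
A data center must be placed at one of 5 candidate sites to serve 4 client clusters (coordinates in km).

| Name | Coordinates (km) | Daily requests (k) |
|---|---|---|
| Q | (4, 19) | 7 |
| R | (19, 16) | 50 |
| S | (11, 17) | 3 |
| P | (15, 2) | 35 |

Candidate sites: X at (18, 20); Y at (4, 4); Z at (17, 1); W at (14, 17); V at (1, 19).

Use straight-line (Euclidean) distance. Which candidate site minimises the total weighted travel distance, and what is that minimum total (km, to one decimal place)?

Total weighted distance at each candidate:
  X (18, 20): total = 965.9
  Y (4, 4): total = 1501.1
  Z (17, 1): total = 1041.6
  W (14, 17): total = 861.5
  V (1, 19): total = 1734.8
Minimum is at W with total 861.5 km.

W, total 861.5 km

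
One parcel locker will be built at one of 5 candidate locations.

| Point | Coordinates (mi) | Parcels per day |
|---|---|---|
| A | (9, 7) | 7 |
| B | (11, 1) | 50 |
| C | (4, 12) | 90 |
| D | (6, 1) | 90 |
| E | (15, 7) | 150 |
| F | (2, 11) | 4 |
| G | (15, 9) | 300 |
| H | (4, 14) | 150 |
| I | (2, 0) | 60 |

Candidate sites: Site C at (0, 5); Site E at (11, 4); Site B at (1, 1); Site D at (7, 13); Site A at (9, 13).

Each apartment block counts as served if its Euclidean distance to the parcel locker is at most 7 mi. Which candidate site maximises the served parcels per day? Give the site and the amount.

Site E, covering 597

Coverage radius r = 7 mi; a point is covered iff (Δx)²+(Δy)² ≤ 7² = 49.
  Site C (0, 5): covers {F, I} → 64
  Site E (11, 4): covers {A, B, D, E, G} → 597
  Site B (1, 1): covers {D, I} → 150
  Site D (7, 13): covers {A, C, F, H} → 251
  Site A (9, 13): covers {A, C, H} → 247
Maximum coverage at Site E: 597 parcels per day.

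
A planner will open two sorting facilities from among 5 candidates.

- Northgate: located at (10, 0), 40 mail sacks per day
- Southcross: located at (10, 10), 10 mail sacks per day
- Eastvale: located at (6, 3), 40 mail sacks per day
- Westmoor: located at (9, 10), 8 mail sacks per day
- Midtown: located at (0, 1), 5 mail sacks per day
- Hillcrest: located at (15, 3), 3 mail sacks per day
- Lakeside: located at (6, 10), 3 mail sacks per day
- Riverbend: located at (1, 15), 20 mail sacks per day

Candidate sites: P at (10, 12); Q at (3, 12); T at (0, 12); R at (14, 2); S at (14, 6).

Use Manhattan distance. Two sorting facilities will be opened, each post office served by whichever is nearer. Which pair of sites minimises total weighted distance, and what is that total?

Evaluate every pair (each demand assigned to the nearer of the two):
  {Q, R}: total = 945
  {T, R}: total = 973
  {P, R}: total = 983
  {T, S}: total = 1163
  {Q, S}: total = 1181
  {P, Q}: total = 1231
  {P, T}: total = 1239
  {P, S}: total = 1249
  {R, S}: total = 1309
  {Q, T}: total = 1607
Best pair: {Q, R} with total 945.

{Q, R}, total 945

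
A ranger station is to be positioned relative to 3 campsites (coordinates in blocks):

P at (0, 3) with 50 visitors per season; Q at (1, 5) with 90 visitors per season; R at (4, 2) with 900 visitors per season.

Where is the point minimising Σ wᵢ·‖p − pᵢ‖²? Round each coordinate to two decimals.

(3.55, 2.31)

The minimiser of Σwᵢ‖p−pᵢ‖² is the weighted centroid p* = (Σwᵢpᵢ)/(Σwᵢ).
Σwᵢ = 1040.
Σwᵢxᵢ = 50·0 + 90·1 + 900·4 = 3690.
Σwᵢyᵢ = 50·3 + 90·5 + 900·2 = 2400.
x* = 3690/1040 = 3.55, y* = 2400/1040 = 2.31.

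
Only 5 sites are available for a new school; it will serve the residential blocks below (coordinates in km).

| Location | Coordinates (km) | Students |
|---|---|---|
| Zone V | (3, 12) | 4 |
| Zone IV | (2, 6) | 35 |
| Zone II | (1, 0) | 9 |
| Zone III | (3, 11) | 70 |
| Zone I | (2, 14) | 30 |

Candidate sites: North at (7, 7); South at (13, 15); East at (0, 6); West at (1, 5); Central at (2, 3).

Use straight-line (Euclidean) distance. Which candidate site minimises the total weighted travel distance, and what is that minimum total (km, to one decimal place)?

Total weighted distance at each candidate:
  North (7, 7): total = 941.1
  South (13, 15): total = 1797.4
  East (0, 6): total = 807.1
  West (1, 5): total = 838.0
  Central (2, 3): total = 1064.0
Minimum is at East with total 807.1 km.

East, total 807.1 km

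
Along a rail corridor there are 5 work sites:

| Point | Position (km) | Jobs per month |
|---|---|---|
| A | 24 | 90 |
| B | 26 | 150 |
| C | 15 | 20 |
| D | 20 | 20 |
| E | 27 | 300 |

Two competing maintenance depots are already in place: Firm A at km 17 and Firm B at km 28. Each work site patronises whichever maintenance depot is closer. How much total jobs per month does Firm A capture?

The indifferent point is the midpoint (17+28)/2 = 22.5; work sites left of it (closer to Firm A at 17) go to Firm A, those right go to Firm B.
  C at 15 (w=20) → Firm A
  D at 20 (w=20) → Firm A
  A at 24 (w=90) → Firm B
  B at 26 (w=150) → Firm B
  E at 27 (w=300) → Firm B
Firm A captures 40; Firm B captures 540.

40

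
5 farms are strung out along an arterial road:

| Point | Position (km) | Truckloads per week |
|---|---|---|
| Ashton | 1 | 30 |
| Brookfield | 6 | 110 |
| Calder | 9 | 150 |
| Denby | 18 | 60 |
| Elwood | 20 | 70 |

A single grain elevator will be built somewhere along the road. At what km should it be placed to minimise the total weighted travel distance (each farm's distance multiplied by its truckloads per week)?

For a sum of weighted absolute distances on a line, the optimum is the weighted median (not the mean). Total weight W = 420; half-weight = 210.
Sort by position and accumulate weight:
  km 1 (Ashton, w=30) → cum 30
  km 6 (Brookfield, w=110) → cum 140
  km 9 (Calder, w=150) → cum 290  ≥ 210 → median here
  km 18 (Denby, w=60) → cum 350
  km 20 (Elwood, w=70) → cum 420
Optimal location: km 9.

x = 9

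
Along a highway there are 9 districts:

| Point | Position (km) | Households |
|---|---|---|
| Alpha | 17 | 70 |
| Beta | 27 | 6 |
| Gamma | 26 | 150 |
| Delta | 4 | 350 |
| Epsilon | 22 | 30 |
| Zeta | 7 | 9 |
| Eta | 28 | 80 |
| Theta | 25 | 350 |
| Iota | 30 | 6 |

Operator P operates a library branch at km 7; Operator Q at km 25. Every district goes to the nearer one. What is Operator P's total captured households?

The indifferent point is the midpoint (7+25)/2 = 16; districts left of it (closer to Operator P at 7) go to Operator P, those right go to Operator Q.
  Delta at 4 (w=350) → Operator P
  Zeta at 7 (w=9) → Operator P
  Alpha at 17 (w=70) → Operator Q
  Epsilon at 22 (w=30) → Operator Q
  Theta at 25 (w=350) → Operator Q
  Gamma at 26 (w=150) → Operator Q
  Beta at 27 (w=6) → Operator Q
  Eta at 28 (w=80) → Operator Q
  Iota at 30 (w=6) → Operator Q
Operator P captures 359; Operator Q captures 692.

359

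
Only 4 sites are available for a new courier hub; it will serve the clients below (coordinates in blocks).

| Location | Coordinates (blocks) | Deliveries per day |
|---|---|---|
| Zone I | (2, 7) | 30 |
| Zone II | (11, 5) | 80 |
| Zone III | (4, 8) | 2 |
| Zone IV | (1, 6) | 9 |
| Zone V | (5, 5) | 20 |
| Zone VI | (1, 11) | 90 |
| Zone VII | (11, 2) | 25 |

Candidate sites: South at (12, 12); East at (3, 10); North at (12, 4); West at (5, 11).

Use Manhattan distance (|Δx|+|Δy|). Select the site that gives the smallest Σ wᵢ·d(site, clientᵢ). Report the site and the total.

East, total 2030 blocks

Total weighted distance at each candidate:
  South (12, 12): total = 2902
  East (3, 10): total = 2030
  North (12, 4): total = 2546
  West (5, 11): total = 2114
Minimum is at East with total 2030 blocks.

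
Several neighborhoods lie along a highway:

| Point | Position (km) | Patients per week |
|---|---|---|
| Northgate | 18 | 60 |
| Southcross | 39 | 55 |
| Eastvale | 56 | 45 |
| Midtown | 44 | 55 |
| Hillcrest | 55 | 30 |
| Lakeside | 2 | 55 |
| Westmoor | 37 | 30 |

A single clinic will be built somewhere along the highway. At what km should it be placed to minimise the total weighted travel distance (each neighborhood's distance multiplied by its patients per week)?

For a sum of weighted absolute distances on a line, the optimum is the weighted median (not the mean). Total weight W = 330; half-weight = 165.
Sort by position and accumulate weight:
  km 2 (Lakeside, w=55) → cum 55
  km 18 (Northgate, w=60) → cum 115
  km 37 (Westmoor, w=30) → cum 145
  km 39 (Southcross, w=55) → cum 200  ≥ 165 → median here
  km 44 (Midtown, w=55) → cum 255
  km 55 (Hillcrest, w=30) → cum 285
  km 56 (Eastvale, w=45) → cum 330
Optimal location: km 39.

x = 39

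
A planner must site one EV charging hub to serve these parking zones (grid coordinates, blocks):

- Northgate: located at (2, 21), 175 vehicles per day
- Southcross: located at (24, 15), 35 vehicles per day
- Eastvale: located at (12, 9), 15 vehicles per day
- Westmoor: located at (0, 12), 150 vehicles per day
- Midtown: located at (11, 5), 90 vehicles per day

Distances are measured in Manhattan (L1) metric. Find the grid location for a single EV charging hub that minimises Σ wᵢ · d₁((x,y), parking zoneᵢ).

(2, 12)

Manhattan distance separates: Σwᵢ(|x−xᵢ|+|y−yᵢ|) = Σwᵢ|x−xᵢ| + Σwᵢ|y−yᵢ|, so x and y are optimised independently as 1-D weighted medians.
Total weight W = 465; half = 232.5.
x-coordinate, sorted with cumulative weight:
  x=0 (Westmoor, w=150) cum 150
  x=2 (Northgate, w=175) cum 325  ← median
  x=11 (Midtown, w=90) cum 415
  x=12 (Eastvale, w=15) cum 430
  x=24 (Southcross, w=35) cum 465
⇒ x* = 2
y-coordinate, sorted with cumulative weight:
  y=5 (Midtown, w=90) cum 90
  y=9 (Eastvale, w=15) cum 105
  y=12 (Westmoor, w=150) cum 255  ← median
  y=15 (Southcross, w=35) cum 290
  y=21 (Northgate, w=175) cum 465
⇒ y* = 12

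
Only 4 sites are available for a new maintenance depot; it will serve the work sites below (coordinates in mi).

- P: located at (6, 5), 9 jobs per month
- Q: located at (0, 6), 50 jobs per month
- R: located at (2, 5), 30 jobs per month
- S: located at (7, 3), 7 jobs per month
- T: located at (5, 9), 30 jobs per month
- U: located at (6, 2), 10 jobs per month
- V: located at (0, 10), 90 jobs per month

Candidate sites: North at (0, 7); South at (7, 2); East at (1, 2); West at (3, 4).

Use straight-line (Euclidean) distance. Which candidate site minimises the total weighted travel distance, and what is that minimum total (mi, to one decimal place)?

Total weighted distance at each candidate:
  North (0, 7): total = 757.9
  South (7, 2): total = 1798.6
  East (1, 2): total = 1413.6
  West (3, 4): total = 1081.4
Minimum is at North with total 757.9 mi.

North, total 757.9 mi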